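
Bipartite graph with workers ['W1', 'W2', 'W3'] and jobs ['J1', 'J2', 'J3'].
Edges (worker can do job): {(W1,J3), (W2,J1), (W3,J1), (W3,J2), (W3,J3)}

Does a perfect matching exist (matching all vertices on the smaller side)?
Yes, perfect matching exists (size 3)

Perfect matching: {(W1,J3), (W2,J1), (W3,J2)}
All 3 vertices on the smaller side are matched.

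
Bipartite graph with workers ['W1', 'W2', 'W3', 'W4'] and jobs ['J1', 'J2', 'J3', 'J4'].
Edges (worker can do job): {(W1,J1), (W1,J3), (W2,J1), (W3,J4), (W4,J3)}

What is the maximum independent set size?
Maximum independent set = 5

By König's theorem:
- Min vertex cover = Max matching = 3
- Max independent set = Total vertices - Min vertex cover
- Max independent set = 8 - 3 = 5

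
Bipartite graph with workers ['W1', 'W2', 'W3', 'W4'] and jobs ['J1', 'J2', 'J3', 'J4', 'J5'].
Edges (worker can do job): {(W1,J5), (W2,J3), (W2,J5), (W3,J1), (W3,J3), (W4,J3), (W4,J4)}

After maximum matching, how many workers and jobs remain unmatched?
Unmatched: 0 workers, 1 jobs

Maximum matching size: 4
Workers: 4 total, 4 matched, 0 unmatched
Jobs: 5 total, 4 matched, 1 unmatched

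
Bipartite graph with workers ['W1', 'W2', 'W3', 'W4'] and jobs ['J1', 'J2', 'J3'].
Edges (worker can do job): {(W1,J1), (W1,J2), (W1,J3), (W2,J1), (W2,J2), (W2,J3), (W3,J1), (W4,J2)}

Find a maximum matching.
Matching: {(W1,J3), (W3,J1), (W4,J2)}

Maximum matching (size 3):
  W1 → J3
  W3 → J1
  W4 → J2

Each worker is assigned to at most one job, and each job to at most one worker.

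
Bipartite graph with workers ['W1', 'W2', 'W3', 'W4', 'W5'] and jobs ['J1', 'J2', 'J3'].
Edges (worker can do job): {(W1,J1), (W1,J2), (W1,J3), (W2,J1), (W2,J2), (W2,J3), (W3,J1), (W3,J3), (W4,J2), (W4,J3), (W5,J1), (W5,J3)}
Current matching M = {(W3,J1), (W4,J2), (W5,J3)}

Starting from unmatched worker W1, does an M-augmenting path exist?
No augmenting path from W1

Alternating search from W1 reaches jobs: {J1, J2, J3}.
Every reachable job is already matched in M, and following those matched edges back to workers exposes no further unvisited jobs.
No M-augmenting path from W1 exists.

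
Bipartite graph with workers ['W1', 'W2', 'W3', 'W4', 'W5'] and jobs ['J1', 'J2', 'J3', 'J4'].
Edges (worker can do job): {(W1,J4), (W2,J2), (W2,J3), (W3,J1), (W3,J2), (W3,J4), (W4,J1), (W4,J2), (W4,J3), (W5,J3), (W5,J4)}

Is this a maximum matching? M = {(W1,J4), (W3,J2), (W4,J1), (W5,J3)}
Yes, size 4 is maximum

Proposed matching has size 4.
Maximum matching size for this graph: 4.

This is a maximum matching.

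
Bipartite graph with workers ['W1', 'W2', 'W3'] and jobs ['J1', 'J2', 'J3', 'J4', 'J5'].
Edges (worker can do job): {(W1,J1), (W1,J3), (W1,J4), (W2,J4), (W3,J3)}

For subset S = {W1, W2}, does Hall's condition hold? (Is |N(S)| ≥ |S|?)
Yes: |N(S)| = 3, |S| = 2

Subset S = {W1, W2}
Neighbors N(S) = {J1, J3, J4}

|N(S)| = 3, |S| = 2
Hall's condition: |N(S)| ≥ |S| is satisfied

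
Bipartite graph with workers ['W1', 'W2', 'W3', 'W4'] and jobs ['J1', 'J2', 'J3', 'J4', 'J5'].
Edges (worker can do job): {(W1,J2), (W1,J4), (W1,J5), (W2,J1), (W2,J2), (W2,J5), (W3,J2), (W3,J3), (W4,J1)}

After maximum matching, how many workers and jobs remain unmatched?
Unmatched: 0 workers, 1 jobs

Maximum matching size: 4
Workers: 4 total, 4 matched, 0 unmatched
Jobs: 5 total, 4 matched, 1 unmatched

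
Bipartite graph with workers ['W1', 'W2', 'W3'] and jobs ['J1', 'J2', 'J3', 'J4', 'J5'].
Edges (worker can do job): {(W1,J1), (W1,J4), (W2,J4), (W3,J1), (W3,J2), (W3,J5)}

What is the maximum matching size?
Maximum matching size = 3

Maximum matching: {(W1,J1), (W2,J4), (W3,J5)}
Size: 3

This assigns 3 workers to 3 distinct jobs.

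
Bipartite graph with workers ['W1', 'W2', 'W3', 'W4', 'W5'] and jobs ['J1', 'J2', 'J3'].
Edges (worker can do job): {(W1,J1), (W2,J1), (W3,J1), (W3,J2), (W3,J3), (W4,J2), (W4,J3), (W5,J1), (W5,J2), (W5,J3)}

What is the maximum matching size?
Maximum matching size = 3

Maximum matching: {(W3,J1), (W4,J3), (W5,J2)}
Size: 3

This assigns 3 workers to 3 distinct jobs.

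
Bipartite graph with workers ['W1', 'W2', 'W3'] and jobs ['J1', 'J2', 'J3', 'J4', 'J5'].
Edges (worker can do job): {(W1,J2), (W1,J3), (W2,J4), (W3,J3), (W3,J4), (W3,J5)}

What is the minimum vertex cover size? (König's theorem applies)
Minimum vertex cover size = 3

By König's theorem: in bipartite graphs,
min vertex cover = max matching = 3

Maximum matching has size 3, so minimum vertex cover also has size 3.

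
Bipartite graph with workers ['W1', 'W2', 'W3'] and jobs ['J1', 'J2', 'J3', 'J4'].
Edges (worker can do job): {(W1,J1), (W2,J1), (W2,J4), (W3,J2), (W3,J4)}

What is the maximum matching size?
Maximum matching size = 3

Maximum matching: {(W1,J1), (W2,J4), (W3,J2)}
Size: 3

This assigns 3 workers to 3 distinct jobs.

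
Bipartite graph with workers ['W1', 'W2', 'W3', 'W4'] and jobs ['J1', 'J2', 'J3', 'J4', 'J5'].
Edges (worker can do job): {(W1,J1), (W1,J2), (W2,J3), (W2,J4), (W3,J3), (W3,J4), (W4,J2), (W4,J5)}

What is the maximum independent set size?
Maximum independent set = 5

By König's theorem:
- Min vertex cover = Max matching = 4
- Max independent set = Total vertices - Min vertex cover
- Max independent set = 9 - 4 = 5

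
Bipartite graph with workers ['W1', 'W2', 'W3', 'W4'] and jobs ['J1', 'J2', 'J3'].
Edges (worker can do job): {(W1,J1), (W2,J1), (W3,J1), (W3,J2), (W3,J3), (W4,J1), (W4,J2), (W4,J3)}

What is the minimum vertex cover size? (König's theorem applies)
Minimum vertex cover size = 3

By König's theorem: in bipartite graphs,
min vertex cover = max matching = 3

Maximum matching has size 3, so minimum vertex cover also has size 3.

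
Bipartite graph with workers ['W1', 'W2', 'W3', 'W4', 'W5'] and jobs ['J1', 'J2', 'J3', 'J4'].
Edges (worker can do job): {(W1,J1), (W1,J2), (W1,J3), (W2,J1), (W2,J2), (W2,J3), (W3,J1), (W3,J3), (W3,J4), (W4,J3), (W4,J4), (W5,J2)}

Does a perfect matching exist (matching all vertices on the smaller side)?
Yes, perfect matching exists (size 4)

Perfect matching: {(W1,J3), (W3,J1), (W4,J4), (W5,J2)}
All 4 vertices on the smaller side are matched.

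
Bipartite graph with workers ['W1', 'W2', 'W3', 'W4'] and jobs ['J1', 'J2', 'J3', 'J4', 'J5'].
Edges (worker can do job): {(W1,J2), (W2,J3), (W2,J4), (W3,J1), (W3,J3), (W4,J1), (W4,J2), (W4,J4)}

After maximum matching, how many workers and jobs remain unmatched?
Unmatched: 0 workers, 1 jobs

Maximum matching size: 4
Workers: 4 total, 4 matched, 0 unmatched
Jobs: 5 total, 4 matched, 1 unmatched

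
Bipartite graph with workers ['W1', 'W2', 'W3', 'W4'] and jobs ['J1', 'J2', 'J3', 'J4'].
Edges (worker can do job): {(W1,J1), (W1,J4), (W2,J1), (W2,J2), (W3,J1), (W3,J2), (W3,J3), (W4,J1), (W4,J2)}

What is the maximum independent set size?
Maximum independent set = 4

By König's theorem:
- Min vertex cover = Max matching = 4
- Max independent set = Total vertices - Min vertex cover
- Max independent set = 8 - 4 = 4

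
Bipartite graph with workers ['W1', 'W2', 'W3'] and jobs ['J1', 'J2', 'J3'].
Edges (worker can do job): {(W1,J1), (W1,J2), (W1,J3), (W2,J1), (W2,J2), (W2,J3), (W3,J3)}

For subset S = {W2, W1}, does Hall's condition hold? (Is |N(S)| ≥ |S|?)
Yes: |N(S)| = 3, |S| = 2

Subset S = {W2, W1}
Neighbors N(S) = {J1, J2, J3}

|N(S)| = 3, |S| = 2
Hall's condition: |N(S)| ≥ |S| is satisfied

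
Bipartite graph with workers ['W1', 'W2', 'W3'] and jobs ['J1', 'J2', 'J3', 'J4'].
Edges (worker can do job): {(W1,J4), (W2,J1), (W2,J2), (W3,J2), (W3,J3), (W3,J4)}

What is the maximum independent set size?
Maximum independent set = 4

By König's theorem:
- Min vertex cover = Max matching = 3
- Max independent set = Total vertices - Min vertex cover
- Max independent set = 7 - 3 = 4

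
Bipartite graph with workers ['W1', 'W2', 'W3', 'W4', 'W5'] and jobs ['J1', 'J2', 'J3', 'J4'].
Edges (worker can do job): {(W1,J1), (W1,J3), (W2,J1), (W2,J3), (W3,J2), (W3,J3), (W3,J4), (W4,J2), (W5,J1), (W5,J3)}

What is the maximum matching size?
Maximum matching size = 4

Maximum matching: {(W1,J3), (W3,J4), (W4,J2), (W5,J1)}
Size: 4

This assigns 4 workers to 4 distinct jobs.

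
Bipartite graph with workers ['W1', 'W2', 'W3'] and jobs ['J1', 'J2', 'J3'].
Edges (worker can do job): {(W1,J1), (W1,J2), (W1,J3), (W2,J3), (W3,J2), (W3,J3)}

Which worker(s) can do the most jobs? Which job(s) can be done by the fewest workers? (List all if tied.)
Most versatile: W1 (3 jobs); Least covered: J1 (1 workers)

Worker degrees (jobs they can do): W1:3, W2:1, W3:2
Job degrees (workers who can do it): J1:1, J2:2, J3:3

Maximum worker degree is 3, achieved by: W1
Minimum job degree is 1, achieved by: J1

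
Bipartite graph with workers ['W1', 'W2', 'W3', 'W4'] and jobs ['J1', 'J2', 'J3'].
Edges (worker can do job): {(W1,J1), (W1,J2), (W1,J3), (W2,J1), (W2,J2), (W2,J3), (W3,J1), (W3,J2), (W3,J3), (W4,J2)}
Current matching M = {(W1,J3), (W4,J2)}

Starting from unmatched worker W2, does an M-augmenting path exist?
Yes: W2 → J3 → W1 → J1

An M-augmenting path alternates non-matching / matching edges, starting and ending at unmatched vertices.
Path: W2 → J3 → W1 → J1
(J1 is unmatched in M, so the path is augmenting.)
Flipping edges along this path would increase |M| from 2 to 3.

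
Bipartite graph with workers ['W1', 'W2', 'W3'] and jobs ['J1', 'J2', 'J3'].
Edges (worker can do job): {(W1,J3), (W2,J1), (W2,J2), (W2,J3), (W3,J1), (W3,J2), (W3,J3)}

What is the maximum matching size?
Maximum matching size = 3

Maximum matching: {(W1,J3), (W2,J2), (W3,J1)}
Size: 3

This assigns 3 workers to 3 distinct jobs.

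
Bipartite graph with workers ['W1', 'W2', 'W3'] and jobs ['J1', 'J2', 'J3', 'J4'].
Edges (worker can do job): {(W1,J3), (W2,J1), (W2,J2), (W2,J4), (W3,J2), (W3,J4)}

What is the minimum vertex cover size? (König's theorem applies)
Minimum vertex cover size = 3

By König's theorem: in bipartite graphs,
min vertex cover = max matching = 3

Maximum matching has size 3, so minimum vertex cover also has size 3.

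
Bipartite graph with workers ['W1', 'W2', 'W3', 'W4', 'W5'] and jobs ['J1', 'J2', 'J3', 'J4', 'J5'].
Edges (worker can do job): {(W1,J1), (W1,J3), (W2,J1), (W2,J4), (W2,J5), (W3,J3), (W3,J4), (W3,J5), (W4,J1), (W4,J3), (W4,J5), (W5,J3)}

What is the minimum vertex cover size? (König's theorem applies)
Minimum vertex cover size = 4

By König's theorem: in bipartite graphs,
min vertex cover = max matching = 4

Maximum matching has size 4, so minimum vertex cover also has size 4.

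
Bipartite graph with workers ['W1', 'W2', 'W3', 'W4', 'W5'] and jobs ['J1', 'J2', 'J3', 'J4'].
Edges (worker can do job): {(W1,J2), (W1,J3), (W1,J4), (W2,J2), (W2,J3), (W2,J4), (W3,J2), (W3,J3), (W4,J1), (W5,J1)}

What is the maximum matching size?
Maximum matching size = 4

Maximum matching: {(W1,J3), (W2,J4), (W3,J2), (W5,J1)}
Size: 4

This assigns 4 workers to 4 distinct jobs.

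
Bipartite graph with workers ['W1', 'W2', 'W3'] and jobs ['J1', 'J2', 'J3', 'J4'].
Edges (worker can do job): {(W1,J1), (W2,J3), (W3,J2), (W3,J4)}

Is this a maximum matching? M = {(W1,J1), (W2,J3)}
No, size 2 is not maximum

Proposed matching has size 2.
Maximum matching size for this graph: 3.

This is NOT maximum - can be improved to size 3.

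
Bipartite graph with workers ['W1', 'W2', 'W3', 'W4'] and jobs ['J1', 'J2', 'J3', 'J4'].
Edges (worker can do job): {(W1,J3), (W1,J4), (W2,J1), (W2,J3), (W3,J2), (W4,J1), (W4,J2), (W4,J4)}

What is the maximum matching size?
Maximum matching size = 4

Maximum matching: {(W1,J4), (W2,J3), (W3,J2), (W4,J1)}
Size: 4

This assigns 4 workers to 4 distinct jobs.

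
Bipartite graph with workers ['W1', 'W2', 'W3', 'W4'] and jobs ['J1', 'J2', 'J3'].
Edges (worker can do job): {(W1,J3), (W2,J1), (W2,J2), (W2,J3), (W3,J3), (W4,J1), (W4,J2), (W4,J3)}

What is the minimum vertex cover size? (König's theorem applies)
Minimum vertex cover size = 3

By König's theorem: in bipartite graphs,
min vertex cover = max matching = 3

Maximum matching has size 3, so minimum vertex cover also has size 3.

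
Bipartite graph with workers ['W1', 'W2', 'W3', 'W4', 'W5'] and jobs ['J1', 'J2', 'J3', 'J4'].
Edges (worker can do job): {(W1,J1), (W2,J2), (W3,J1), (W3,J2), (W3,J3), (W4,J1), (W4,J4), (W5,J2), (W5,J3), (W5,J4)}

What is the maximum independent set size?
Maximum independent set = 5

By König's theorem:
- Min vertex cover = Max matching = 4
- Max independent set = Total vertices - Min vertex cover
- Max independent set = 9 - 4 = 5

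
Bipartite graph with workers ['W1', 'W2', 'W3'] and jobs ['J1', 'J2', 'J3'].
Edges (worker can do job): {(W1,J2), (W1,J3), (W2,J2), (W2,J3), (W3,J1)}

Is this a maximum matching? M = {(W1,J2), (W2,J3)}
No, size 2 is not maximum

Proposed matching has size 2.
Maximum matching size for this graph: 3.

This is NOT maximum - can be improved to size 3.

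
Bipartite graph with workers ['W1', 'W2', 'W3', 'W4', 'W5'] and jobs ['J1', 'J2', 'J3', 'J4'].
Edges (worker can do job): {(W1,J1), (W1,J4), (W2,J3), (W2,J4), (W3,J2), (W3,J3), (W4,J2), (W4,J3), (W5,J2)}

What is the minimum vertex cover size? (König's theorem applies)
Minimum vertex cover size = 4

By König's theorem: in bipartite graphs,
min vertex cover = max matching = 4

Maximum matching has size 4, so minimum vertex cover also has size 4.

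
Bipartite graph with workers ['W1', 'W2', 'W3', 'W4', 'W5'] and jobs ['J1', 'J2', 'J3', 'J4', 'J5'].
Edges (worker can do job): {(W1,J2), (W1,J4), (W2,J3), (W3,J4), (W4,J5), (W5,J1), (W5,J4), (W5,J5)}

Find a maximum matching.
Matching: {(W1,J2), (W2,J3), (W3,J4), (W4,J5), (W5,J1)}

Maximum matching (size 5):
  W1 → J2
  W2 → J3
  W3 → J4
  W4 → J5
  W5 → J1

Each worker is assigned to at most one job, and each job to at most one worker.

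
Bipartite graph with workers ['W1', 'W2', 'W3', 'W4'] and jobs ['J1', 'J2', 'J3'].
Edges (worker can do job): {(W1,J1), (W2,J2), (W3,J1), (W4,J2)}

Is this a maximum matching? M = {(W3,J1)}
No, size 1 is not maximum

Proposed matching has size 1.
Maximum matching size for this graph: 2.

This is NOT maximum - can be improved to size 2.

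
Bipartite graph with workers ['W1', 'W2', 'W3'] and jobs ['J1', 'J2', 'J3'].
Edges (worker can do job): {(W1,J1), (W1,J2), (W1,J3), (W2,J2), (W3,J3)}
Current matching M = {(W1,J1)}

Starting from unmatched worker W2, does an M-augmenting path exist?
Yes: W2 → J2

An M-augmenting path alternates non-matching / matching edges, starting and ending at unmatched vertices.
Path: W2 → J2
(J2 is unmatched in M, so the path is augmenting.)
Flipping edges along this path would increase |M| from 1 to 2.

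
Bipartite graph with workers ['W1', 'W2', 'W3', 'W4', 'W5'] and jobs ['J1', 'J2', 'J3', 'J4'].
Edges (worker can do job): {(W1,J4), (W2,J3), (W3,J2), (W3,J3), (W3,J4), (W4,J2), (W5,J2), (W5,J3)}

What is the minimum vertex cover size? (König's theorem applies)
Minimum vertex cover size = 3

By König's theorem: in bipartite graphs,
min vertex cover = max matching = 3

Maximum matching has size 3, so minimum vertex cover also has size 3.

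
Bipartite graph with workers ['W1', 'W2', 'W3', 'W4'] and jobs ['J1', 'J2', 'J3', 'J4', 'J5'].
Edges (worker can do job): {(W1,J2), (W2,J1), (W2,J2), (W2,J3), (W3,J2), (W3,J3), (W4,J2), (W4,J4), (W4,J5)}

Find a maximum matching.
Matching: {(W1,J2), (W2,J1), (W3,J3), (W4,J5)}

Maximum matching (size 4):
  W1 → J2
  W2 → J1
  W3 → J3
  W4 → J5

Each worker is assigned to at most one job, and each job to at most one worker.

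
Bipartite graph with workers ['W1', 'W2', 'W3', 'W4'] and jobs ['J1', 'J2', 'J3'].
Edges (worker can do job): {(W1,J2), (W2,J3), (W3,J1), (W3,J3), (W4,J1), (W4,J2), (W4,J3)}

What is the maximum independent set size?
Maximum independent set = 4

By König's theorem:
- Min vertex cover = Max matching = 3
- Max independent set = Total vertices - Min vertex cover
- Max independent set = 7 - 3 = 4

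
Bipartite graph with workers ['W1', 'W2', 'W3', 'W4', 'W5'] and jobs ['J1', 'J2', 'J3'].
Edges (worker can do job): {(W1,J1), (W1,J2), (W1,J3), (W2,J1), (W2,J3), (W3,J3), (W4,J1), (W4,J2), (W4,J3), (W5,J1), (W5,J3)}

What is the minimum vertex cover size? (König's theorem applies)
Minimum vertex cover size = 3

By König's theorem: in bipartite graphs,
min vertex cover = max matching = 3

Maximum matching has size 3, so minimum vertex cover also has size 3.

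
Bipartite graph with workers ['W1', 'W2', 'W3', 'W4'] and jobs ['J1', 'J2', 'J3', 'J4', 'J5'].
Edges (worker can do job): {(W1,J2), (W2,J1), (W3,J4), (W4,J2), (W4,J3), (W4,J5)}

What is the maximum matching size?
Maximum matching size = 4

Maximum matching: {(W1,J2), (W2,J1), (W3,J4), (W4,J3)}
Size: 4

This assigns 4 workers to 4 distinct jobs.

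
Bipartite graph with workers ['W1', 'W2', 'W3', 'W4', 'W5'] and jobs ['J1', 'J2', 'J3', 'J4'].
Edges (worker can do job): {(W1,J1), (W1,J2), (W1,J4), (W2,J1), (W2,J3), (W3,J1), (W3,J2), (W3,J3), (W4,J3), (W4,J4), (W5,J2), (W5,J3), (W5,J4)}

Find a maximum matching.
Matching: {(W1,J2), (W2,J1), (W3,J3), (W5,J4)}

Maximum matching (size 4):
  W1 → J2
  W2 → J1
  W3 → J3
  W5 → J4

Each worker is assigned to at most one job, and each job to at most one worker.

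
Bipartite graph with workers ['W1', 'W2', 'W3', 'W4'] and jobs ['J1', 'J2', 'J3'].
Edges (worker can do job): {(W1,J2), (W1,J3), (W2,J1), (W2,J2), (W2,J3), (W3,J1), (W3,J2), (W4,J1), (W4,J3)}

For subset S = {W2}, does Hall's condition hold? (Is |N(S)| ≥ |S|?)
Yes: |N(S)| = 3, |S| = 1

Subset S = {W2}
Neighbors N(S) = {J1, J2, J3}

|N(S)| = 3, |S| = 1
Hall's condition: |N(S)| ≥ |S| is satisfied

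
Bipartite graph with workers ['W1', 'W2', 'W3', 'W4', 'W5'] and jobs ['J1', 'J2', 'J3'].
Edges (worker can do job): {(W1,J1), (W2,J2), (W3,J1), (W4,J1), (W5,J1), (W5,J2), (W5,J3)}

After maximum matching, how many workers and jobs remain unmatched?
Unmatched: 2 workers, 0 jobs

Maximum matching size: 3
Workers: 5 total, 3 matched, 2 unmatched
Jobs: 3 total, 3 matched, 0 unmatched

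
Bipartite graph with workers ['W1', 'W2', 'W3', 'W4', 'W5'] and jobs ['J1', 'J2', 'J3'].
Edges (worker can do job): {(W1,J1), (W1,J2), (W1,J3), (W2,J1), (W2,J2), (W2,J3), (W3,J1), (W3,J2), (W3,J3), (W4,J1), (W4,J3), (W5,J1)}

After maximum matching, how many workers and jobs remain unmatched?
Unmatched: 2 workers, 0 jobs

Maximum matching size: 3
Workers: 5 total, 3 matched, 2 unmatched
Jobs: 3 total, 3 matched, 0 unmatched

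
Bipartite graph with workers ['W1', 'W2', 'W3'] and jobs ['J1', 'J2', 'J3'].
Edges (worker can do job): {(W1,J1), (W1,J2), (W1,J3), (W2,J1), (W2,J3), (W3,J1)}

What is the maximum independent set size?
Maximum independent set = 3

By König's theorem:
- Min vertex cover = Max matching = 3
- Max independent set = Total vertices - Min vertex cover
- Max independent set = 6 - 3 = 3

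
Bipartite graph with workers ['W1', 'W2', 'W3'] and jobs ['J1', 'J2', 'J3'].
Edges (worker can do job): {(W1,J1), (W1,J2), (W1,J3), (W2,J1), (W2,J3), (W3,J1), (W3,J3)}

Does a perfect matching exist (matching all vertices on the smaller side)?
Yes, perfect matching exists (size 3)

Perfect matching: {(W1,J2), (W2,J3), (W3,J1)}
All 3 vertices on the smaller side are matched.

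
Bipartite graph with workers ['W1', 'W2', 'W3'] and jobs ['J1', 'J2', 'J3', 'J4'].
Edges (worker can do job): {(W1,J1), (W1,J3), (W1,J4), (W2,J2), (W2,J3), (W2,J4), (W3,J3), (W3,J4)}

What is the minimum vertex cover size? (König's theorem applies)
Minimum vertex cover size = 3

By König's theorem: in bipartite graphs,
min vertex cover = max matching = 3

Maximum matching has size 3, so minimum vertex cover also has size 3.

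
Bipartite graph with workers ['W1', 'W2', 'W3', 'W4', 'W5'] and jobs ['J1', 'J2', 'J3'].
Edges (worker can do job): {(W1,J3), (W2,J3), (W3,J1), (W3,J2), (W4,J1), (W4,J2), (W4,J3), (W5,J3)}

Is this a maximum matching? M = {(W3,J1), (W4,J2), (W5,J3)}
Yes, size 3 is maximum

Proposed matching has size 3.
Maximum matching size for this graph: 3.

This is a maximum matching.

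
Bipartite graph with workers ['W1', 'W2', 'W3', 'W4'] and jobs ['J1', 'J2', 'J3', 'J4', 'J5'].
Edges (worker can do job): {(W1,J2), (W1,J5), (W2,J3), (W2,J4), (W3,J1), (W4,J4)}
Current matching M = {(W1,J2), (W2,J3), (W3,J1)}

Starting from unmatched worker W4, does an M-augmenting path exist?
Yes: W4 → J4

An M-augmenting path alternates non-matching / matching edges, starting and ending at unmatched vertices.
Path: W4 → J4
(J4 is unmatched in M, so the path is augmenting.)
Flipping edges along this path would increase |M| from 3 to 4.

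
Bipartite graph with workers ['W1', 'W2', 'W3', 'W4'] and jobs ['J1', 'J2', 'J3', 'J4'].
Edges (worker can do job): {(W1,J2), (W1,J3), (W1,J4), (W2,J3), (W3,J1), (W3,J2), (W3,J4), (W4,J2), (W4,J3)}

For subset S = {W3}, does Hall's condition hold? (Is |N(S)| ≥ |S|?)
Yes: |N(S)| = 3, |S| = 1

Subset S = {W3}
Neighbors N(S) = {J1, J2, J4}

|N(S)| = 3, |S| = 1
Hall's condition: |N(S)| ≥ |S| is satisfied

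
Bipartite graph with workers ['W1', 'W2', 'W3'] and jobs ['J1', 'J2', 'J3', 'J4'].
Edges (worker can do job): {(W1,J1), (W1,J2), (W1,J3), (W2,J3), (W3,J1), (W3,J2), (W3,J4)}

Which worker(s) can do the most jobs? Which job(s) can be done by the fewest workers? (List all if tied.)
Most versatile: W1, W3 (3 jobs); Least covered: J4 (1 workers)

Worker degrees (jobs they can do): W1:3, W2:1, W3:3
Job degrees (workers who can do it): J1:2, J2:2, J3:2, J4:1

Maximum worker degree is 3, achieved by: W1, W3
Minimum job degree is 1, achieved by: J4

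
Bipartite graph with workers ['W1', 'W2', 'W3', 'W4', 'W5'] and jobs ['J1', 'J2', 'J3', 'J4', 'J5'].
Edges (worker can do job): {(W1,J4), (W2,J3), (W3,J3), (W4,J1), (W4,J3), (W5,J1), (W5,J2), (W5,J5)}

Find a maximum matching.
Matching: {(W1,J4), (W3,J3), (W4,J1), (W5,J5)}

Maximum matching (size 4):
  W1 → J4
  W3 → J3
  W4 → J1
  W5 → J5

Each worker is assigned to at most one job, and each job to at most one worker.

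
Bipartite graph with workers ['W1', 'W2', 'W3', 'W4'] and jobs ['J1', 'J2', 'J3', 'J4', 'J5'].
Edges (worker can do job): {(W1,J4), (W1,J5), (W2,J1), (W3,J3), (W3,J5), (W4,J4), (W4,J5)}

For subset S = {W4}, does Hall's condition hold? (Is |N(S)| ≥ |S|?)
Yes: |N(S)| = 2, |S| = 1

Subset S = {W4}
Neighbors N(S) = {J4, J5}

|N(S)| = 2, |S| = 1
Hall's condition: |N(S)| ≥ |S| is satisfied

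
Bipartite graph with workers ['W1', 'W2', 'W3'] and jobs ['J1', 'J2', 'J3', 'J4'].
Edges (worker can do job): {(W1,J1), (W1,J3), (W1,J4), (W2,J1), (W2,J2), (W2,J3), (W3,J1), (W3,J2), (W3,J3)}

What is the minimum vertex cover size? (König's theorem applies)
Minimum vertex cover size = 3

By König's theorem: in bipartite graphs,
min vertex cover = max matching = 3

Maximum matching has size 3, so minimum vertex cover also has size 3.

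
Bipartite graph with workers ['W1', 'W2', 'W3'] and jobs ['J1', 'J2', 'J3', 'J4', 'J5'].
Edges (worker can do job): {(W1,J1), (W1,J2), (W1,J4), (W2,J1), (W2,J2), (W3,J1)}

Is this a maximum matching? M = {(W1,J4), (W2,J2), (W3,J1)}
Yes, size 3 is maximum

Proposed matching has size 3.
Maximum matching size for this graph: 3.

This is a maximum matching.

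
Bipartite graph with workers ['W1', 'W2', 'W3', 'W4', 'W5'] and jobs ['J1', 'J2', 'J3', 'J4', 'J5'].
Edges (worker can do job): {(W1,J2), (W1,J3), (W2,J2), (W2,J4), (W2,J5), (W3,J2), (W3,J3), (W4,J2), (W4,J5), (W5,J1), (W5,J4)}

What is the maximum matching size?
Maximum matching size = 5

Maximum matching: {(W1,J2), (W2,J4), (W3,J3), (W4,J5), (W5,J1)}
Size: 5

This assigns 5 workers to 5 distinct jobs.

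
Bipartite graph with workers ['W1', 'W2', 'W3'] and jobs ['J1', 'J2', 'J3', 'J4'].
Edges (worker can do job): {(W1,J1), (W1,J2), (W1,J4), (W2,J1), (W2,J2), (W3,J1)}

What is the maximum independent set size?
Maximum independent set = 4

By König's theorem:
- Min vertex cover = Max matching = 3
- Max independent set = Total vertices - Min vertex cover
- Max independent set = 7 - 3 = 4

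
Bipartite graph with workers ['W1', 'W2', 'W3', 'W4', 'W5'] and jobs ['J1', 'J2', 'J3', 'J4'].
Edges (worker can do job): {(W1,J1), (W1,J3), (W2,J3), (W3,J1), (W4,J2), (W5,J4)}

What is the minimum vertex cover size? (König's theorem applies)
Minimum vertex cover size = 4

By König's theorem: in bipartite graphs,
min vertex cover = max matching = 4

Maximum matching has size 4, so minimum vertex cover also has size 4.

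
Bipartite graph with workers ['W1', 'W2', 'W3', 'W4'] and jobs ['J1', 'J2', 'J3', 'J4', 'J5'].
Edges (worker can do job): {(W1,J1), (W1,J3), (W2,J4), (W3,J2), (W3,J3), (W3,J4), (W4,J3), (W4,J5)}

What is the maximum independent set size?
Maximum independent set = 5

By König's theorem:
- Min vertex cover = Max matching = 4
- Max independent set = Total vertices - Min vertex cover
- Max independent set = 9 - 4 = 5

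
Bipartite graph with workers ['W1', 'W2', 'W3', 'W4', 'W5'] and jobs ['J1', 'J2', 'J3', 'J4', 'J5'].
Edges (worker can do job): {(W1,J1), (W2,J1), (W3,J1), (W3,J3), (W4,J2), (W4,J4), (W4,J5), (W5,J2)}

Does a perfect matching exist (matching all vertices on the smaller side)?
No, maximum matching has size 4 < 5

Maximum matching has size 4, need 5 for perfect matching.
Unmatched workers: ['W2']
Unmatched jobs: ['J4']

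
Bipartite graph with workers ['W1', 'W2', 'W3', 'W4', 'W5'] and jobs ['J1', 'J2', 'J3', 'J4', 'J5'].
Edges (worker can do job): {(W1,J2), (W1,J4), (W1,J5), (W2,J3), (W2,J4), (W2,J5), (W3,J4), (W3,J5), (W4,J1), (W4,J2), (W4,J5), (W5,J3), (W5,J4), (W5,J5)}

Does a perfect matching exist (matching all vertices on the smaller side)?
Yes, perfect matching exists (size 5)

Perfect matching: {(W1,J2), (W2,J3), (W3,J5), (W4,J1), (W5,J4)}
All 5 vertices on the smaller side are matched.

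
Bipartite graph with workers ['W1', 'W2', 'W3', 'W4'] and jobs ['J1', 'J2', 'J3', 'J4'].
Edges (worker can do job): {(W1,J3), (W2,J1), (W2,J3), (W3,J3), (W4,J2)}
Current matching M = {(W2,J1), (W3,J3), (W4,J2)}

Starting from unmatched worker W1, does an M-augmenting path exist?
No augmenting path from W1

Alternating search from W1 reaches jobs: {J3}.
Every reachable job is already matched in M, and following those matched edges back to workers exposes no further unvisited jobs.
No M-augmenting path from W1 exists.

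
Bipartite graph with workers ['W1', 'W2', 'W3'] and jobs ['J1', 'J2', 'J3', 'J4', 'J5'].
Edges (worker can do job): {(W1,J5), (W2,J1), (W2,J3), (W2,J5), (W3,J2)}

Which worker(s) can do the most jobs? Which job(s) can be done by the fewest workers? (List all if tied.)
Most versatile: W2 (3 jobs); Least covered: J4 (0 workers)

Worker degrees (jobs they can do): W1:1, W2:3, W3:1
Job degrees (workers who can do it): J1:1, J2:1, J3:1, J4:0, J5:2

Maximum worker degree is 3, achieved by: W2
Minimum job degree is 0, achieved by: J4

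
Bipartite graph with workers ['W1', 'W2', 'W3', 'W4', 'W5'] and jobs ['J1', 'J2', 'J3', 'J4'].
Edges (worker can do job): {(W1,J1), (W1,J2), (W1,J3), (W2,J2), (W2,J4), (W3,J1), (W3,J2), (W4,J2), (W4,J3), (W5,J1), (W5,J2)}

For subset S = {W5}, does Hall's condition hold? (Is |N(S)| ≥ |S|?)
Yes: |N(S)| = 2, |S| = 1

Subset S = {W5}
Neighbors N(S) = {J1, J2}

|N(S)| = 2, |S| = 1
Hall's condition: |N(S)| ≥ |S| is satisfied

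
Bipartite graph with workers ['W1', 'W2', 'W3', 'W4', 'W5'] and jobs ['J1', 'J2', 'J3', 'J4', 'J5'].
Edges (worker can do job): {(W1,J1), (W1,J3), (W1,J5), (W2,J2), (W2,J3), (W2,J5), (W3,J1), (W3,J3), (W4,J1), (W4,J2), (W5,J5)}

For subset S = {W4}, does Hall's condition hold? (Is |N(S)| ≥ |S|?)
Yes: |N(S)| = 2, |S| = 1

Subset S = {W4}
Neighbors N(S) = {J1, J2}

|N(S)| = 2, |S| = 1
Hall's condition: |N(S)| ≥ |S| is satisfied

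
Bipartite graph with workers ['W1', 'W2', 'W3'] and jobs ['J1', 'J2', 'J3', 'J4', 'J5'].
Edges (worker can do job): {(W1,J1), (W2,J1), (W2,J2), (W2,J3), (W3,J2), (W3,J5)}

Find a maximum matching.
Matching: {(W1,J1), (W2,J3), (W3,J2)}

Maximum matching (size 3):
  W1 → J1
  W2 → J3
  W3 → J2

Each worker is assigned to at most one job, and each job to at most one worker.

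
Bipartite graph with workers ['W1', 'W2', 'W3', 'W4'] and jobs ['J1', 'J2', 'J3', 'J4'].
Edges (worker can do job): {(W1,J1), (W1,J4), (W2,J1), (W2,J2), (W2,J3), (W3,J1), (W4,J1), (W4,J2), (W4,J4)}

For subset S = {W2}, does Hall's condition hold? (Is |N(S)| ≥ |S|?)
Yes: |N(S)| = 3, |S| = 1

Subset S = {W2}
Neighbors N(S) = {J1, J2, J3}

|N(S)| = 3, |S| = 1
Hall's condition: |N(S)| ≥ |S| is satisfied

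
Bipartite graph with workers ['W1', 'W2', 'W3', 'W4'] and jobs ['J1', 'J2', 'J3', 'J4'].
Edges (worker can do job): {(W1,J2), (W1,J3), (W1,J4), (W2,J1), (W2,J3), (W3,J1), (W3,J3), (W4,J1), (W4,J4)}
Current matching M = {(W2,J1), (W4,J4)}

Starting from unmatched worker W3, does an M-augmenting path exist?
Yes: W3 → J1 → W2 → J3

An M-augmenting path alternates non-matching / matching edges, starting and ending at unmatched vertices.
Path: W3 → J1 → W2 → J3
(J3 is unmatched in M, so the path is augmenting.)
Flipping edges along this path would increase |M| from 2 to 3.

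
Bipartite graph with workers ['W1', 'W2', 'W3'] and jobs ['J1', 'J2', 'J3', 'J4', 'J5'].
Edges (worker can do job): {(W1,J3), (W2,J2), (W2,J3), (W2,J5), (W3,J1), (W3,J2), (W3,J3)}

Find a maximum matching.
Matching: {(W1,J3), (W2,J5), (W3,J2)}

Maximum matching (size 3):
  W1 → J3
  W2 → J5
  W3 → J2

Each worker is assigned to at most one job, and each job to at most one worker.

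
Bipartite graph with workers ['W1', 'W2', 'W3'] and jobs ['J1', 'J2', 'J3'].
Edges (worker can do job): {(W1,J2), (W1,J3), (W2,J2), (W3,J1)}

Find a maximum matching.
Matching: {(W1,J3), (W2,J2), (W3,J1)}

Maximum matching (size 3):
  W1 → J3
  W2 → J2
  W3 → J1

Each worker is assigned to at most one job, and each job to at most one worker.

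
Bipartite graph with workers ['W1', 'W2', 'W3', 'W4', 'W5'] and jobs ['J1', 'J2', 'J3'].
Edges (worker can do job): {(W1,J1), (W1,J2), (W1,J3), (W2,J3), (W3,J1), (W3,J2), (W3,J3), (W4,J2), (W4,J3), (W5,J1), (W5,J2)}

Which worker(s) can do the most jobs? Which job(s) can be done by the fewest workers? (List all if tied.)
Most versatile: W1, W3 (3 jobs); Least covered: J1 (3 workers)

Worker degrees (jobs they can do): W1:3, W2:1, W3:3, W4:2, W5:2
Job degrees (workers who can do it): J1:3, J2:4, J3:4

Maximum worker degree is 3, achieved by: W1, W3
Minimum job degree is 3, achieved by: J1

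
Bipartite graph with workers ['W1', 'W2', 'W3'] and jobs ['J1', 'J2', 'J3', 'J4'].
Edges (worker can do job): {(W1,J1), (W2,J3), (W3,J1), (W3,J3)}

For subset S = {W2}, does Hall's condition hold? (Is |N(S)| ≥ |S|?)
Yes: |N(S)| = 1, |S| = 1

Subset S = {W2}
Neighbors N(S) = {J3}

|N(S)| = 1, |S| = 1
Hall's condition: |N(S)| ≥ |S| is satisfied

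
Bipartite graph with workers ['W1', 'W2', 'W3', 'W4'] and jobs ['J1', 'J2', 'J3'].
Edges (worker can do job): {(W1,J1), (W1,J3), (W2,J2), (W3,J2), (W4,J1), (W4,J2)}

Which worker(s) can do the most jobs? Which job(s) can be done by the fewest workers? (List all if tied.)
Most versatile: W1, W4 (2 jobs); Least covered: J3 (1 workers)

Worker degrees (jobs they can do): W1:2, W2:1, W3:1, W4:2
Job degrees (workers who can do it): J1:2, J2:3, J3:1

Maximum worker degree is 2, achieved by: W1, W4
Minimum job degree is 1, achieved by: J3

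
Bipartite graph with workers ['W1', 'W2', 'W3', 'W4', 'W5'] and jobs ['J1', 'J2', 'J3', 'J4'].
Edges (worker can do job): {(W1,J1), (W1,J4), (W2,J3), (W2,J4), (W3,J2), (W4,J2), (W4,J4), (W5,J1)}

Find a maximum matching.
Matching: {(W2,J3), (W3,J2), (W4,J4), (W5,J1)}

Maximum matching (size 4):
  W2 → J3
  W3 → J2
  W4 → J4
  W5 → J1

Each worker is assigned to at most one job, and each job to at most one worker.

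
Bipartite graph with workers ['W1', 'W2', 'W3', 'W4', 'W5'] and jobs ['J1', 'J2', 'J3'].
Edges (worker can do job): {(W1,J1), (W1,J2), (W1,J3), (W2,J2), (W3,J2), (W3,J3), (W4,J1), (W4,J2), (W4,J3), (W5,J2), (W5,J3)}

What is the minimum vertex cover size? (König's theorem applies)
Minimum vertex cover size = 3

By König's theorem: in bipartite graphs,
min vertex cover = max matching = 3

Maximum matching has size 3, so minimum vertex cover also has size 3.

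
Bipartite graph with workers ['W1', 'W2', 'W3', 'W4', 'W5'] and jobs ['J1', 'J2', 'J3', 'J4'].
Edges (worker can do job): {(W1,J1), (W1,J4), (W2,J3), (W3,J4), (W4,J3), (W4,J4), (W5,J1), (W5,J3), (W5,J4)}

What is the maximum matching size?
Maximum matching size = 3

Maximum matching: {(W3,J4), (W4,J3), (W5,J1)}
Size: 3

This assigns 3 workers to 3 distinct jobs.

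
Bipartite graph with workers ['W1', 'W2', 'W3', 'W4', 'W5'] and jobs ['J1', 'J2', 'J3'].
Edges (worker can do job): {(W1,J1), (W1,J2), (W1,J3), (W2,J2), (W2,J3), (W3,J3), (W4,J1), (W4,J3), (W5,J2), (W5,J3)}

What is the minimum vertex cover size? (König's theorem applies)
Minimum vertex cover size = 3

By König's theorem: in bipartite graphs,
min vertex cover = max matching = 3

Maximum matching has size 3, so minimum vertex cover also has size 3.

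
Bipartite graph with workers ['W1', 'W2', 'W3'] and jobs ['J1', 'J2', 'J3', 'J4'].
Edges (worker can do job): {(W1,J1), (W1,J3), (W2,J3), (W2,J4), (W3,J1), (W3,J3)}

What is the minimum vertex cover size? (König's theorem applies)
Minimum vertex cover size = 3

By König's theorem: in bipartite graphs,
min vertex cover = max matching = 3

Maximum matching has size 3, so minimum vertex cover also has size 3.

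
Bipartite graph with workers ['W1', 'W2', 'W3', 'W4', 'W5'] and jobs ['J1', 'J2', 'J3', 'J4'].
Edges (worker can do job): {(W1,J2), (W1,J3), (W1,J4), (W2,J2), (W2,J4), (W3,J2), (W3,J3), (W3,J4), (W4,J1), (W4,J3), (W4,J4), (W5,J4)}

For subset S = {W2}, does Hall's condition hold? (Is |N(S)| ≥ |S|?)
Yes: |N(S)| = 2, |S| = 1

Subset S = {W2}
Neighbors N(S) = {J2, J4}

|N(S)| = 2, |S| = 1
Hall's condition: |N(S)| ≥ |S| is satisfied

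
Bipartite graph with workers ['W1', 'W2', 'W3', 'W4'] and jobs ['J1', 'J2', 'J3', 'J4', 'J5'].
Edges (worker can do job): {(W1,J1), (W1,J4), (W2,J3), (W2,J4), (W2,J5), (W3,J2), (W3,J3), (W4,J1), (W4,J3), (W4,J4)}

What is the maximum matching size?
Maximum matching size = 4

Maximum matching: {(W1,J4), (W2,J5), (W3,J3), (W4,J1)}
Size: 4

This assigns 4 workers to 4 distinct jobs.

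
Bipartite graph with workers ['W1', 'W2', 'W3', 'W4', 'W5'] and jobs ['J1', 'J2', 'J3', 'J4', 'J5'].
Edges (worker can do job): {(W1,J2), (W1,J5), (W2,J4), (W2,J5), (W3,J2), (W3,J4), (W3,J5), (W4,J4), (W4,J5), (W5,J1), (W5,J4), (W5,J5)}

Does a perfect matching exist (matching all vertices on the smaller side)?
No, maximum matching has size 4 < 5

Maximum matching has size 4, need 5 for perfect matching.
Unmatched workers: ['W2']
Unmatched jobs: ['J3']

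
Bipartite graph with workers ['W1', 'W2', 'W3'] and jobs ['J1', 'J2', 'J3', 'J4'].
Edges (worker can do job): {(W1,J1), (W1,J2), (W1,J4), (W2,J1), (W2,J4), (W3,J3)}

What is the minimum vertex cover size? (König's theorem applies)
Minimum vertex cover size = 3

By König's theorem: in bipartite graphs,
min vertex cover = max matching = 3

Maximum matching has size 3, so minimum vertex cover also has size 3.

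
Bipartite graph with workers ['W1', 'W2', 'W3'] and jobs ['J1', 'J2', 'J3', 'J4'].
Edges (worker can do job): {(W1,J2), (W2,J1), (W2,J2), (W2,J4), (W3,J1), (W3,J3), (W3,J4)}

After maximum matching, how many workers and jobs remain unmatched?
Unmatched: 0 workers, 1 jobs

Maximum matching size: 3
Workers: 3 total, 3 matched, 0 unmatched
Jobs: 4 total, 3 matched, 1 unmatched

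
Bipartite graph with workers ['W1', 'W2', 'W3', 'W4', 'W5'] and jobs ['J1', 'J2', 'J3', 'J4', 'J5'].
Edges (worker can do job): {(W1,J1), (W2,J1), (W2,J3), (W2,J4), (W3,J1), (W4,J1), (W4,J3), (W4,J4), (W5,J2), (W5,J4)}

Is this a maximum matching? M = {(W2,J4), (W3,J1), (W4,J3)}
No, size 3 is not maximum

Proposed matching has size 3.
Maximum matching size for this graph: 4.

This is NOT maximum - can be improved to size 4.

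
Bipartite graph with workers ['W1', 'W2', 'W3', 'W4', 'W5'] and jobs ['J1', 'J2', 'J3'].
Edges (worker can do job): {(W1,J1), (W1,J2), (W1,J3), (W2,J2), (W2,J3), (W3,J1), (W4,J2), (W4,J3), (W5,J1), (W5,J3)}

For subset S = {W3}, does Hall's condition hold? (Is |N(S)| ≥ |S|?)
Yes: |N(S)| = 1, |S| = 1

Subset S = {W3}
Neighbors N(S) = {J1}

|N(S)| = 1, |S| = 1
Hall's condition: |N(S)| ≥ |S| is satisfied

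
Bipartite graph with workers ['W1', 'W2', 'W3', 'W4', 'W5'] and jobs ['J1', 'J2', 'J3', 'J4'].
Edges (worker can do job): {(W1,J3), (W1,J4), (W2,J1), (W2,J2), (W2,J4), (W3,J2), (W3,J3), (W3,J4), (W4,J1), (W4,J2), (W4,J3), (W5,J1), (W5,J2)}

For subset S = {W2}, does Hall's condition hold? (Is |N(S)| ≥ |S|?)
Yes: |N(S)| = 3, |S| = 1

Subset S = {W2}
Neighbors N(S) = {J1, J2, J4}

|N(S)| = 3, |S| = 1
Hall's condition: |N(S)| ≥ |S| is satisfied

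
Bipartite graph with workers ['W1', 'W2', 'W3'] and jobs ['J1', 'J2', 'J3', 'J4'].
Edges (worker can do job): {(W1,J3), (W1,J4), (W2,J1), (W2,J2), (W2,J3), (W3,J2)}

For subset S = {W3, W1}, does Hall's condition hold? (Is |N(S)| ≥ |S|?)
Yes: |N(S)| = 3, |S| = 2

Subset S = {W3, W1}
Neighbors N(S) = {J2, J3, J4}

|N(S)| = 3, |S| = 2
Hall's condition: |N(S)| ≥ |S| is satisfied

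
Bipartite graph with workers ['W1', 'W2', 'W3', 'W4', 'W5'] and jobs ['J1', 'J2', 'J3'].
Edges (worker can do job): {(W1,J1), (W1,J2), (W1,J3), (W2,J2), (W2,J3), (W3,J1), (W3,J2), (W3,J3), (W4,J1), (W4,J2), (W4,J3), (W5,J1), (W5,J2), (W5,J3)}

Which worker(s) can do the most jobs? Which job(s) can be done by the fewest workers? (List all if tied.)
Most versatile: W1, W3, W4, W5 (3 jobs); Least covered: J1 (4 workers)

Worker degrees (jobs they can do): W1:3, W2:2, W3:3, W4:3, W5:3
Job degrees (workers who can do it): J1:4, J2:5, J3:5

Maximum worker degree is 3, achieved by: W1, W3, W4, W5
Minimum job degree is 4, achieved by: J1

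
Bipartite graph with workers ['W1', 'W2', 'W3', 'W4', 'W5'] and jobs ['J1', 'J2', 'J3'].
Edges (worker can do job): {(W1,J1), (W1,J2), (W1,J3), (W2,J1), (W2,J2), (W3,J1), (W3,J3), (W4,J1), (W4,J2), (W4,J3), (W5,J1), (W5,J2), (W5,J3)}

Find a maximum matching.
Matching: {(W3,J3), (W4,J2), (W5,J1)}

Maximum matching (size 3):
  W3 → J3
  W4 → J2
  W5 → J1

Each worker is assigned to at most one job, and each job to at most one worker.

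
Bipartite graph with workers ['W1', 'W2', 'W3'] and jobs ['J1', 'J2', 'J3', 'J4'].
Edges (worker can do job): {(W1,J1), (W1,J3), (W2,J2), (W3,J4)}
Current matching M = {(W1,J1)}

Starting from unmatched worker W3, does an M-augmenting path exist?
Yes: W3 → J4

An M-augmenting path alternates non-matching / matching edges, starting and ending at unmatched vertices.
Path: W3 → J4
(J4 is unmatched in M, so the path is augmenting.)
Flipping edges along this path would increase |M| from 1 to 2.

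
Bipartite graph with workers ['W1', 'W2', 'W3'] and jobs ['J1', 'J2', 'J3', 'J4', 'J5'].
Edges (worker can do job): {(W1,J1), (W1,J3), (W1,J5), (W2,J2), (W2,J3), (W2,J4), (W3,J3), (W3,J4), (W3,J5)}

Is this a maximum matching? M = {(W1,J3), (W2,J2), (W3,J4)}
Yes, size 3 is maximum

Proposed matching has size 3.
Maximum matching size for this graph: 3.

This is a maximum matching.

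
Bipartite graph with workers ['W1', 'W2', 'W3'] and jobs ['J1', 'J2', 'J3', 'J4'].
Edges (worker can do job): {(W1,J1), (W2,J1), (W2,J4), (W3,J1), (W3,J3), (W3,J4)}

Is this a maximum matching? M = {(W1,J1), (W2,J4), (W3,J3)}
Yes, size 3 is maximum

Proposed matching has size 3.
Maximum matching size for this graph: 3.

This is a maximum matching.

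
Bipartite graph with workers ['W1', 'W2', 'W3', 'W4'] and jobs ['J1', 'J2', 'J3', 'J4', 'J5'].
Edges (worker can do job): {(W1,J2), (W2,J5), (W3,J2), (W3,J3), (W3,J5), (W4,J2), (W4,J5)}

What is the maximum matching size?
Maximum matching size = 3

Maximum matching: {(W2,J5), (W3,J3), (W4,J2)}
Size: 3

This assigns 3 workers to 3 distinct jobs.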